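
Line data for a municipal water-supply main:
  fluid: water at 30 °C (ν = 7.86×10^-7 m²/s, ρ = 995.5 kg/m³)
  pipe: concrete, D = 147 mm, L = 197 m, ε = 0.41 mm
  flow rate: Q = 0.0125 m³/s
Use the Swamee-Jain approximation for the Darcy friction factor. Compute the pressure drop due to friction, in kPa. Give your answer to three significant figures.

Δp ≈ 9.72 kPa

V = 4Q/(πD²) = 4·0.0125/(π·0.147²) = 0.7365 m/s
Re = VD/ν = 0.7365·0.147/7.86×10^-7 = 1.38×10^5 → turbulent
ε/D = 0.41/147 = 0.00279
Swamee-Jain: f = 0.02686
h_f = f(L/D)V²/(2g) = 0.02686·(197/0.147)·0.7365²/(2·9.81) = 0.9953 m
Δp = ρg·h_f = 995.5·9.81·0.9953 = 9.720 kPa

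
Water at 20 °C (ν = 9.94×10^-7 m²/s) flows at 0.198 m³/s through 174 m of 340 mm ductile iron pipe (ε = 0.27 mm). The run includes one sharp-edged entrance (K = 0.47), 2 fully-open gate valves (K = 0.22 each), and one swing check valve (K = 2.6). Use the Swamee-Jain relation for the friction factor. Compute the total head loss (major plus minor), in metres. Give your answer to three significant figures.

H_L ≈ 3.23 m

V = 4Q/(πD²) = 2.181 m/s; V²/2g = 0.2424 m
Re = 7.46×10^5, ε/D = 7.94×10^-4 → f = 0.01916 (Swamee-Jain)
Major: h_f = f(L/D)·V²/2g = 0.01916·511.8·0.2424 = 2.377 m
Minor: ΣK = 3.51; h_m = ΣK·V²/2g = 0.8508 m
Total H_L = 2.377 + 0.8508 = 3.228 m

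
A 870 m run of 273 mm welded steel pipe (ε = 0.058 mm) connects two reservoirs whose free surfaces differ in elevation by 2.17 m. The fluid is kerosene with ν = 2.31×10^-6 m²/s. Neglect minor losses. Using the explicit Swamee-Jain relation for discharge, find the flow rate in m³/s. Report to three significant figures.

Q ≈ 0.0490 m³/s

Swamee-Jain (Type II): Q = -0.965·√(gD⁵h_f/L)·ln[ε/(3.7D) + √(3.17ν²L/(gD³h_f))]
√(gD⁵h_f/L) = √(9.81·0.273⁵·2.17/870) = 0.006091
ε/(3.7D) = 5.74×10^-5; √(3.17ν²L/(gD³h_f)) = 1.84×10^-4
Q = -0.965·0.006091·ln(2.417×10^-4) = 0.04895 m³/s
Check: V = 0.836 m/s, Re = 9.88×10^4, f = 0.01910, h_f = 2.17 m ≈ 2.17 m ✓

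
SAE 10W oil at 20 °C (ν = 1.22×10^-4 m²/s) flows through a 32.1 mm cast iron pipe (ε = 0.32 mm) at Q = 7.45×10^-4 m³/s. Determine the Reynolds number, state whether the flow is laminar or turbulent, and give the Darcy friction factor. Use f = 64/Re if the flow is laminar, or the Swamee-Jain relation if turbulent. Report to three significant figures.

V = 4Q/(πD²) = 0.9206 m/s
Re = VD/ν = 0.9206·0.0321/1.22×10^-4 = 242
Re < 2300 → laminar → f = 64/Re = 0.2642

Re ≈ 242; laminar; f = 64/Re ≈ 0.264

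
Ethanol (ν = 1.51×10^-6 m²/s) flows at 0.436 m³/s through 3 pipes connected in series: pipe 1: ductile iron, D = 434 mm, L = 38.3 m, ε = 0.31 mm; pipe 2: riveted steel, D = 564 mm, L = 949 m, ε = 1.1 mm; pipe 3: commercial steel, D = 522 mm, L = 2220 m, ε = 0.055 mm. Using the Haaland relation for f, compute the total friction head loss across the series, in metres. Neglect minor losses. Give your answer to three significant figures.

H ≈ 19.3 m

Pipe 1: V = 2.947 m/s, Re = 8.47×10^5, ε/D = 7.14×10^-4, f = 0.01856, h_1 = f(L/D)V²/2g = 0.7250 m
Pipe 2: V = 1.745 m/s, Re = 6.52×10^5, ε/D = 0.00195, f = 0.02356, h_2 = f(L/D)V²/2g = 6.155 m
Pipe 3: V = 2.037 m/s, Re = 7.04×10^5, ε/D = 1.05×10^-4, f = 0.01382, h_3 = f(L/D)V²/2g = 12.43 m
Series → Q common, losses add: H = Σh = 19.31 m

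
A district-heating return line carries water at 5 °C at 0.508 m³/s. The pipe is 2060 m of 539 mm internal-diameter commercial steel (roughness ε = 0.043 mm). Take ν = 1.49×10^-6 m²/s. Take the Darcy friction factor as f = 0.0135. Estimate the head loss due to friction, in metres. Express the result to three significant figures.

V = 4Q/(πD²) = 4·0.508/(π·0.539²) = 2.226 m/s
h_f = f(L/D)V²/(2g) = 0.01350·(2060/0.539)·2.226²/(2·9.81) = 13.03 m

h_f ≈ 13.0 m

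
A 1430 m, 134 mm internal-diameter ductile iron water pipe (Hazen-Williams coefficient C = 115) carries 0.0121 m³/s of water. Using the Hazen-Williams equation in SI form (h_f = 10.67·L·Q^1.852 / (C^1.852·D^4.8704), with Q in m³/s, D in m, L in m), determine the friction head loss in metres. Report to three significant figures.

h_f ≈ 11.7 m

h_f = 10.67·1430·0.0121^1.852 / (115^1.852·0.134^4.8704) = 11.69 m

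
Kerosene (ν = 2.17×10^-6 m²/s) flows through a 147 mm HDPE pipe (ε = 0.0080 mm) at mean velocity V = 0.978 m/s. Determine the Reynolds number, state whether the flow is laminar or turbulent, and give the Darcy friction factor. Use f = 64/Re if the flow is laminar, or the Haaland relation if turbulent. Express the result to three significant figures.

Re = VD/ν = 0.9780·0.147/2.17×10^-6 = 6.63×10^4
Re > 4000 → turbulent; ε/D = 5.44×10^-5
Haaland: f = 0.01964

Re ≈ 6.63×10^4; turbulent; f ≈ 0.0196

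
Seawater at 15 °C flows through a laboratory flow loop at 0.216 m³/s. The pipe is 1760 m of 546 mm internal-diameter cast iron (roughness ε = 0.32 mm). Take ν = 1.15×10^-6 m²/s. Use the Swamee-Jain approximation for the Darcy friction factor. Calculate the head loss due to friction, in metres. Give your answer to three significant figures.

h_f ≈ 2.57 m

V = 4Q/(πD²) = 4·0.216/(π·0.546²) = 0.9225 m/s
Re = VD/ν = 0.9225·0.546/1.15×10^-6 = 4.38×10^5 → turbulent
ε/D = 0.32/546 = 5.86×10^-4
Swamee-Jain: f = 0.01841
h_f = f(L/D)V²/(2g) = 0.01841·(1760/0.546)·0.9225²/(2·9.81) = 2.574 m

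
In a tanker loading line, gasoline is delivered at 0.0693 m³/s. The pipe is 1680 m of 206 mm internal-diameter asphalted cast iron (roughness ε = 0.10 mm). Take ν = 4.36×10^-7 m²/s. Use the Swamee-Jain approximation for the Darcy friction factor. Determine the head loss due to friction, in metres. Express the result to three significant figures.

h_f ≈ 30.9 m

V = 4Q/(πD²) = 4·0.0693/(π·0.206²) = 2.079 m/s
Re = VD/ν = 2.079·0.206/4.36×10^-7 = 9.82×10^5 → turbulent
ε/D = 0.10/206 = 4.85×10^-4
Swamee-Jain: f = 0.01721
h_f = f(L/D)V²/(2g) = 0.01721·(1680/0.206)·2.079²/(2·9.81) = 30.93 m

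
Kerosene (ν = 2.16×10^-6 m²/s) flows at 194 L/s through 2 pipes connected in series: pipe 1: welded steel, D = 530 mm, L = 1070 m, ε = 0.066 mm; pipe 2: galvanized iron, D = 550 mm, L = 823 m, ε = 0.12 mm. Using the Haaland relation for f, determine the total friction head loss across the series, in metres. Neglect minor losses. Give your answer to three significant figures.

H ≈ 2.15 m

Pipe 1: V = 0.8793 m/s, Re = 2.16×10^5, ε/D = 1.25×10^-4, f = 0.01617, h_1 = f(L/D)V²/2g = 1.287 m
Pipe 2: V = 0.8166 m/s, Re = 2.08×10^5, ε/D = 2.18×10^-4, f = 0.01691, h_2 = f(L/D)V²/2g = 0.8598 m
Series → Q common, losses add: H = Σh = 2.147 m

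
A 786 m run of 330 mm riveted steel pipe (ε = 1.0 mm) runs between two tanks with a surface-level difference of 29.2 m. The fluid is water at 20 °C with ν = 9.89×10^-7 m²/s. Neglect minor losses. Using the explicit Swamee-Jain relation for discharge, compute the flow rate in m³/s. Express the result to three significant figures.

Q ≈ 0.258 m³/s

Swamee-Jain (Type II): Q = -0.965·√(gD⁵h_f/L)·ln[ε/(3.7D) + √(3.17ν²L/(gD³h_f))]
√(gD⁵h_f/L) = √(9.81·0.330⁵·29.2/786) = 0.03777
ε/(3.7D) = 8.19×10^-4; √(3.17ν²L/(gD³h_f)) = 1.54×10^-5
Q = -0.965·0.03777·ln(8.344×10^-4) = 0.2583 m³/s
Check: V = 3.02 m/s, Re = 1.01×10^6, f = 0.02644, h_f = 29.3 m ≈ 29.2 m ✓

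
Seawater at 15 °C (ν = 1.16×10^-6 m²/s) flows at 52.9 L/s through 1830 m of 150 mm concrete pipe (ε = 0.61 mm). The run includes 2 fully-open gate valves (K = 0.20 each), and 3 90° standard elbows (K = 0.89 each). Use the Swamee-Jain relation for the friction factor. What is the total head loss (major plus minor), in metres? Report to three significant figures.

H_L ≈ 163 m

V = 4Q/(πD²) = 2.994 m/s; V²/2g = 0.4567 m
Re = 3.87×10^5, ε/D = 0.00407 → f = 0.02896 (Swamee-Jain)
Major: h_f = f(L/D)·V²/2g = 0.02896·12200·0.4567 = 161.4 m
Minor: ΣK = 3.07; h_m = ΣK·V²/2g = 1.402 m
Total H_L = 161.4 + 1.402 = 162.8 m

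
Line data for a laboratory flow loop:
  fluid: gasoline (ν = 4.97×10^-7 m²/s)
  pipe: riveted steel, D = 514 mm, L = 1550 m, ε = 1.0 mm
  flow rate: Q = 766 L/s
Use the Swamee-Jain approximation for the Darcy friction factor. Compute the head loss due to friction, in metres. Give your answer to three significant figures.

V = 4Q/(πD²) = 4·0.766/(π·0.514²) = 3.692 m/s
Re = VD/ν = 3.692·0.514/4.97×10^-7 = 3.82×10^6 → turbulent
ε/D = 1.0/514 = 0.00195
Swamee-Jain: f = 0.02333
h_f = f(L/D)V²/(2g) = 0.02333·(1550/0.514)·3.692²/(2·9.81) = 48.86 m

h_f ≈ 48.9 m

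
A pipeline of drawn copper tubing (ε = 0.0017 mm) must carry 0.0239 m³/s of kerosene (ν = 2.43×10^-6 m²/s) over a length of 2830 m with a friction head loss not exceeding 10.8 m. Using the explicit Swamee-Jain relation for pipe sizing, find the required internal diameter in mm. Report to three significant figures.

Swamee-Jain (Type III): D = 0.66·[ε^1.25·(LQ²/(gh_f))^4.75 + ν·Q^9.4·(L/(gh_f))^5.2]^0.04
LQ²/(gh_f) = 0.01526; L/(gh_f) = 26.71
Term 1 = ε^1.25·(…)^4.75 = 1.44×10^-16; Term 2 = ν·Q^9.4·(…)^5.2 = 3.64×10^-14
D = 0.66·(1.44×10^-16 + 3.64×10^-14)^0.04 = 0.1915 m = 191 mm
Check: V = 0.830 m/s, Re = 6.54×10^4, f = 0.01960, h_f = 10.2 m ≈ 10.8 m ✓

D ≈ 191 mm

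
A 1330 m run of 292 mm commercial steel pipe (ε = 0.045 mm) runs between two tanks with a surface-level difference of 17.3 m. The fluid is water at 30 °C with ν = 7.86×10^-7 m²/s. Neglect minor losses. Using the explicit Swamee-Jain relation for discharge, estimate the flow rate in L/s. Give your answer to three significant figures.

Q ≈ 153 L/s

Swamee-Jain (Type II): Q = -0.965·√(gD⁵h_f/L)·ln[ε/(3.7D) + √(3.17ν²L/(gD³h_f))]
√(gD⁵h_f/L) = √(9.81·0.292⁵·17.3/1330) = 0.01646
ε/(3.7D) = 4.17×10^-5; √(3.17ν²L/(gD³h_f)) = 2.48×10^-5
Q = -0.965·0.01646·ln(6.648×10^-5) = 0.1528 m³/s
Check: V = 2.28 m/s, Re = 8.47×10^5, f = 0.01440, h_f = 17.4 m ≈ 17.3 m ✓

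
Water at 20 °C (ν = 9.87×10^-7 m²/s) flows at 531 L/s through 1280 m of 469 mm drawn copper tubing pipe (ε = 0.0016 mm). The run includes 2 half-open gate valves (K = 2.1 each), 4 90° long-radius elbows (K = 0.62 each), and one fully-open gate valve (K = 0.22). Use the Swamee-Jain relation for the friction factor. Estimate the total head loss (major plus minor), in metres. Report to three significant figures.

H_L ≈ 17.8 m

V = 4Q/(πD²) = 3.074 m/s; V²/2g = 0.4815 m
Re = 1.46×10^6, ε/D = 3.41×10^-6 → f = 0.01101 (Swamee-Jain)
Major: h_f = f(L/D)·V²/2g = 0.01101·2729·0.4815 = 14.47 m
Minor: ΣK = 6.90; h_m = ΣK·V²/2g = 3.323 m
Total H_L = 14.47 + 3.323 = 17.79 m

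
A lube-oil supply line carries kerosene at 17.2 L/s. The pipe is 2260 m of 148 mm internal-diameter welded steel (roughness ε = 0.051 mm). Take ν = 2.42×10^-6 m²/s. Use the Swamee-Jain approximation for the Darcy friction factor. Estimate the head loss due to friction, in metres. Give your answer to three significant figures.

V = 4Q/(πD²) = 4·0.0172/(π·0.148²) = 0.9998 m/s
Re = VD/ν = 0.9998·0.148/2.42×10^-6 = 6.11×10^4 → turbulent
ε/D = 0.051/148 = 3.45×10^-4
Swamee-Jain: f = 0.02131
h_f = f(L/D)V²/(2g) = 0.02131·(2260/0.148)·0.9998²/(2·9.81) = 16.58 m

h_f ≈ 16.6 m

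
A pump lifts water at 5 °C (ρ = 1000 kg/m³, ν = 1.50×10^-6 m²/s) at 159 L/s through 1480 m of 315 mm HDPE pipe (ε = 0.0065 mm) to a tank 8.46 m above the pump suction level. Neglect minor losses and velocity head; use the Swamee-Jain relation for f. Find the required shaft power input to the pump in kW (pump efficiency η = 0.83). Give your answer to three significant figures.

V = 4Q/(πD²) = 2.040 m/s; Re = 4.28×10^5; ε/D = 2.06×10^-5; f = 0.01376
h_f = f(L/D)V²/2g = 13.71 m
Total head H = z + h_f = 8.46 + 13.71 = 22.17 m
P_hyd = ρgQH = 1000·9.81·0.159·22.17 = 34.59 kW
P_shaft = P_hyd/η = 34.59/0.83 = 41.67 kW

P_shaft ≈ 41.7 kW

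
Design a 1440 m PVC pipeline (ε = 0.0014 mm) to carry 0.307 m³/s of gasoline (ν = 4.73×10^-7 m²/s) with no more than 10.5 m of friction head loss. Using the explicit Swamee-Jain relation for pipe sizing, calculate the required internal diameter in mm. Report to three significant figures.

D ≈ 410 mm

Swamee-Jain (Type III): D = 0.66·[ε^1.25·(LQ²/(gh_f))^4.75 + ν·Q^9.4·(L/(gh_f))^5.2]^0.04
LQ²/(gh_f) = 1.318; L/(gh_f) = 13.98
Term 1 = ε^1.25·(…)^4.75 = 1.78×10^-7; Term 2 = ν·Q^9.4·(…)^5.2 = 6.47×10^-6
D = 0.66·(1.78×10^-7 + 6.47×10^-6)^0.04 = 0.4097 m = 410 mm
Check: V = 2.33 m/s, Re = 2.02×10^6, f = 0.01048, h_f = 10.2 m ≈ 10.5 m ✓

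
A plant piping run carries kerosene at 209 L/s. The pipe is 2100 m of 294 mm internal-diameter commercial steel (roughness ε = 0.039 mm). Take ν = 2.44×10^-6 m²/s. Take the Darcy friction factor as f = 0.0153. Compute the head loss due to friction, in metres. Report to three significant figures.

V = 4Q/(πD²) = 4·0.209/(π·0.294²) = 3.079 m/s
h_f = f(L/D)V²/(2g) = 0.01530·(2100/0.294)·3.079²/(2·9.81) = 52.79 m

h_f ≈ 52.8 m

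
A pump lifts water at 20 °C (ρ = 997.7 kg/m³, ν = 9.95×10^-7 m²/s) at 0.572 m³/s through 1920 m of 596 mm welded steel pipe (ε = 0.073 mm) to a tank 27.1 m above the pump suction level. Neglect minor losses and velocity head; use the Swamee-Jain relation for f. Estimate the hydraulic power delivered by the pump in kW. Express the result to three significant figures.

V = 4Q/(πD²) = 2.050 m/s; Re = 1.23×10^6; ε/D = 1.22×10^-4; f = 0.01363
h_f = f(L/D)V²/2g = 9.406 m
Total head H = z + h_f = 27.1 + 9.406 = 36.51 m
P_hyd = ρgQH = 997.7·9.81·0.572·36.51 = 204.4 kW

P_hyd ≈ 204 kW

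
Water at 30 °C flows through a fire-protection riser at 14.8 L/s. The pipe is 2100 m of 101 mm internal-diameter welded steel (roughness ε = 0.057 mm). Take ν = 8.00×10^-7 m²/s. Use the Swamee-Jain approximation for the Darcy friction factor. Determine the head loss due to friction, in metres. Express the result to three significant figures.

V = 4Q/(πD²) = 4·0.0148/(π·0.101²) = 1.847 m/s
Re = VD/ν = 1.847·0.101/8.00×10^-7 = 2.33×10^5 → turbulent
ε/D = 0.057/101 = 5.64×10^-4
Swamee-Jain: f = 0.01903
h_f = f(L/D)V²/(2g) = 0.01903·(2100/0.101)·1.847²/(2·9.81) = 68.81 m

h_f ≈ 68.8 m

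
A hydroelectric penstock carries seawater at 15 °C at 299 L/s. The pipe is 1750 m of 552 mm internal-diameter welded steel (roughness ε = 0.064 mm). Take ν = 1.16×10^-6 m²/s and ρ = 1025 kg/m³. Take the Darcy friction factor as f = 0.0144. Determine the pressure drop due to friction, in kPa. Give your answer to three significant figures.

Δp ≈ 36.5 kPa

V = 4Q/(πD²) = 4·0.299/(π·0.552²) = 1.249 m/s
h_f = f(L/D)V²/(2g) = 0.01440·(1750/0.552)·1.249²/(2·9.81) = 3.632 m
Δp = ρg·h_f = 1025·9.81·3.632 = 36.52 kPa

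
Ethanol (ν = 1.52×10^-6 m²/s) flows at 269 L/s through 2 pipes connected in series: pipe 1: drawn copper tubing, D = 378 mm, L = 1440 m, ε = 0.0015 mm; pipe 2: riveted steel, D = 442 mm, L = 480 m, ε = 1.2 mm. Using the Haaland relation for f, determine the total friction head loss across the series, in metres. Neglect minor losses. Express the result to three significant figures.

Pipe 1: V = 2.397 m/s, Re = 5.96×10^5, ε/D = 3.97×10^-6, f = 0.01271, h_1 = f(L/D)V²/2g = 14.18 m
Pipe 2: V = 1.753 m/s, Re = 5.10×10^5, ε/D = 0.00271, f = 0.02575, h_2 = f(L/D)V²/2g = 4.381 m
Series → Q common, losses add: H = Σh = 18.56 m

H ≈ 18.6 m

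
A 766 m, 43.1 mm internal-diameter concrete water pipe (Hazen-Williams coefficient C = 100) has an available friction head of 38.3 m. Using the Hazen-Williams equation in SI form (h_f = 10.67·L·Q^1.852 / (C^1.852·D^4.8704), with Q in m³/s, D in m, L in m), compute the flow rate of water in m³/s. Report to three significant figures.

Rearranging: Q = [h_f·C^1.852·D^4.8704 / (10.67·L)]^(1/1.852)
Q = [38.3·100^1.852·0.0431^4.8704 / (10.67·766)]^0.540 = 0.001417 m³/s

Q ≈ 0.00142 m³/s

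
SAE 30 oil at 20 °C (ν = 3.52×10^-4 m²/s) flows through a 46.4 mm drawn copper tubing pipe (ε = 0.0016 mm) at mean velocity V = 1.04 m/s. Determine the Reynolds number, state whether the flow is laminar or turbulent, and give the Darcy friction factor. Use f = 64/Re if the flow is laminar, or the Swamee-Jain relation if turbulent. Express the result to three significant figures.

Re ≈ 137; laminar; f = 64/Re ≈ 0.467

Re = VD/ν = 1.040·0.0464/3.52×10^-4 = 137
Re < 2300 → laminar → f = 64/Re = 0.4668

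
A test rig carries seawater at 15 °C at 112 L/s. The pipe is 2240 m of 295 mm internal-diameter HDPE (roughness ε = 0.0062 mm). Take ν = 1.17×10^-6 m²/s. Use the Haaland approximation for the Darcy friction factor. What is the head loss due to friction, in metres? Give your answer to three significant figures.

h_f ≈ 14.3 m

V = 4Q/(πD²) = 4·0.112/(π·0.295²) = 1.639 m/s
Re = VD/ν = 1.639·0.295/1.17×10^-6 = 4.13×10^5 → turbulent
ε/D = 0.0062/295 = 2.10×10^-5
Haaland: f = 0.01374
h_f = f(L/D)V²/(2g) = 0.01374·(2240/0.295)·1.639²/(2·9.81) = 14.28 m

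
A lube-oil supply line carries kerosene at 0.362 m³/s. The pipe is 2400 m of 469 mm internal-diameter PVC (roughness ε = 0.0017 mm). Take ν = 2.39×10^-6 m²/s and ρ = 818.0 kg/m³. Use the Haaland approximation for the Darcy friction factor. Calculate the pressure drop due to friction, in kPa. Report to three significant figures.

V = 4Q/(πD²) = 4·0.362/(π·0.469²) = 2.095 m/s
Re = VD/ν = 2.095·0.469/2.39×10^-6 = 4.11×10^5 → turbulent
ε/D = 0.0017/469 = 3.62×10^-6
Haaland: f = 0.01357
h_f = f(L/D)V²/(2g) = 0.01357·(2400/0.469)·2.095²/(2·9.81) = 15.54 m
Δp = ρg·h_f = 818.0·9.81·15.54 = 124.7 kPa

Δp ≈ 125 kPa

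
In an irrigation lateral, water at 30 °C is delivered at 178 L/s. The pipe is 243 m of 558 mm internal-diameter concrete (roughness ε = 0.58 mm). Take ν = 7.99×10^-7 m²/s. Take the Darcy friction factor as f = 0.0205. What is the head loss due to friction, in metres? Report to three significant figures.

h_f ≈ 0.241 m

V = 4Q/(πD²) = 4·0.178/(π·0.558²) = 0.7279 m/s
h_f = f(L/D)V²/(2g) = 0.02050·(243/0.558)·0.7279²/(2·9.81) = 0.2411 m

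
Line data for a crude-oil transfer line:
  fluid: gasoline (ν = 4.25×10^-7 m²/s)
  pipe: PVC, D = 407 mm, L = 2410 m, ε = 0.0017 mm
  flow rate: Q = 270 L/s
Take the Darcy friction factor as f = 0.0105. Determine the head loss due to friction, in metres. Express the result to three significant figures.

h_f ≈ 13.6 m

V = 4Q/(πD²) = 4·0.270/(π·0.407²) = 2.075 m/s
h_f = f(L/D)V²/(2g) = 0.01050·(2410/0.407)·2.075²/(2·9.81) = 13.65 m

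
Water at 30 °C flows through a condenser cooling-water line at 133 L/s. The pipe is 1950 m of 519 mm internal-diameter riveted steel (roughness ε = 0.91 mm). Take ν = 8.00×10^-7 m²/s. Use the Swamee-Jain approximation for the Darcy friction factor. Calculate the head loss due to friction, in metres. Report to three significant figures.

V = 4Q/(πD²) = 4·0.133/(π·0.519²) = 0.6287 m/s
Re = VD/ν = 0.6287·0.519/8.00×10^-7 = 4.08×10^5 → turbulent
ε/D = 0.91/519 = 0.00175
Swamee-Jain: f = 0.02324
h_f = f(L/D)V²/(2g) = 0.02324·(1950/0.519)·0.6287²/(2·9.81) = 1.759 m

h_f ≈ 1.76 m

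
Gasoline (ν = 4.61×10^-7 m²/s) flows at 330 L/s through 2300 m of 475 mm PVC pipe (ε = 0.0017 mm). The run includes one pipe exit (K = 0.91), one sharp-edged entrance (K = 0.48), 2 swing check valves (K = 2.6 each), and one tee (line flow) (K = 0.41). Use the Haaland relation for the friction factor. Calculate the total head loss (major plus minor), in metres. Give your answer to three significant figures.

V = 4Q/(πD²) = 1.862 m/s; V²/2g = 0.1768 m
Re = 1.92×10^6, ε/D = 3.58×10^-6 → f = 0.01051 (Haaland)
Major: h_f = f(L/D)·V²/2g = 0.01051·4842·0.1768 = 8.994 m
Minor: ΣK = 7.00; h_m = ΣK·V²/2g = 1.237 m
Total H_L = 8.994 + 1.237 = 10.23 m

H_L ≈ 10.2 m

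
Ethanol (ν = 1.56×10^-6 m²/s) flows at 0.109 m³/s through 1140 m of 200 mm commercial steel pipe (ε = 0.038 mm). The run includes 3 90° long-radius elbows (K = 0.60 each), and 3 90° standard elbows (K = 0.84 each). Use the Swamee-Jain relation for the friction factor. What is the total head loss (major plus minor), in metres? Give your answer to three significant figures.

V = 4Q/(πD²) = 3.470 m/s; V²/2g = 0.6136 m
Re = 4.45×10^5, ε/D = 1.90×10^-4 → f = 0.01558 (Swamee-Jain)
Major: h_f = f(L/D)·V²/2g = 0.01558·5700·0.6136 = 54.49 m
Minor: ΣK = 4.32; h_m = ΣK·V²/2g = 2.651 m
Total H_L = 54.49 + 2.651 = 57.14 m

H_L ≈ 57.1 m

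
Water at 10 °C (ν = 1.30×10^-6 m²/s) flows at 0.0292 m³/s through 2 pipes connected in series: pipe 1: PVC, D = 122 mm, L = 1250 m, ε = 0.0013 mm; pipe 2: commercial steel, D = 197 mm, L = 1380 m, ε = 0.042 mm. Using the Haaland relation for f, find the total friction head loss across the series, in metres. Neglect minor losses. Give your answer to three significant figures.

Pipe 1: V = 2.498 m/s, Re = 2.34×10^5, ε/D = 1.07×10^-5, f = 0.01510, h_1 = f(L/D)V²/2g = 49.21 m
Pipe 2: V = 0.9580 m/s, Re = 1.45×10^5, ε/D = 2.13×10^-4, f = 0.01773, h_2 = f(L/D)V²/2g = 5.809 m
Series → Q common, losses add: H = Σh = 55.01 m

H ≈ 55.0 m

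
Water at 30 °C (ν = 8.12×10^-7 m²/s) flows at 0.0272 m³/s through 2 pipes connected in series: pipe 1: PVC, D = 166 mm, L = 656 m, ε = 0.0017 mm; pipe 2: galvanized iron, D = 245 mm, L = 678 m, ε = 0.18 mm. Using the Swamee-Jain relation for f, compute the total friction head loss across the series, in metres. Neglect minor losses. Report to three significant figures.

Pipe 1: V = 1.257 m/s, Re = 2.57×10^5, ε/D = 1.02×10^-5, f = 0.01491, h_1 = f(L/D)V²/2g = 4.744 m
Pipe 2: V = 0.5770 m/s, Re = 1.74×10^5, ε/D = 7.35×10^-4, f = 0.02029, h_2 = f(L/D)V²/2g = 0.9526 m
Series → Q common, losses add: H = Σh = 5.696 m

H ≈ 5.70 m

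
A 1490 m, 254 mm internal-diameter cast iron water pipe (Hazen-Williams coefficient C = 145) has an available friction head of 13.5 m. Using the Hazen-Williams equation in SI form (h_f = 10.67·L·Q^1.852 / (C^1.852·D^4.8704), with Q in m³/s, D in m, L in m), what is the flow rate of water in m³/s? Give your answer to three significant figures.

Q ≈ 0.0867 m³/s

Rearranging: Q = [h_f·C^1.852·D^4.8704 / (10.67·L)]^(1/1.852)
Q = [13.5·145^1.852·0.254^4.8704 / (10.67·1490)]^0.540 = 0.08669 m³/s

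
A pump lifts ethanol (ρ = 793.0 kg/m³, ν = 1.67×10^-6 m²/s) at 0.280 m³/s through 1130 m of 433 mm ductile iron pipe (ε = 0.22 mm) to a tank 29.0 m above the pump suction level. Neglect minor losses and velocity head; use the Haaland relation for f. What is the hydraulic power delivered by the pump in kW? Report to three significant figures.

V = 4Q/(πD²) = 1.901 m/s; Re = 4.93×10^5; ε/D = 5.08×10^-4; f = 0.01764
h_f = f(L/D)V²/2g = 8.483 m
Total head H = z + h_f = 29.0 + 8.483 = 37.48 m
P_hyd = ρgQH = 793.0·9.81·0.280·37.48 = 81.65 kW

P_hyd ≈ 81.6 kW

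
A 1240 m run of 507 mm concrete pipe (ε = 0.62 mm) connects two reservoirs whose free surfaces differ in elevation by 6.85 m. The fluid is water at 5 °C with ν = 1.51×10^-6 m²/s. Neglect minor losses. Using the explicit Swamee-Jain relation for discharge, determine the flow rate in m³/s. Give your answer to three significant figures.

Q ≈ 0.326 m³/s

Swamee-Jain (Type II): Q = -0.965·√(gD⁵h_f/L)·ln[ε/(3.7D) + √(3.17ν²L/(gD³h_f))]
√(gD⁵h_f/L) = √(9.81·0.507⁵·6.85/1240) = 0.04261
ε/(3.7D) = 3.31×10^-4; √(3.17ν²L/(gD³h_f)) = 3.20×10^-5
Q = -0.965·0.04261·ln(3.625×10^-4) = 0.3257 m³/s
Check: V = 1.61 m/s, Re = 5.42×10^5, f = 0.02123, h_f = 6.89 m ≈ 6.85 m ✓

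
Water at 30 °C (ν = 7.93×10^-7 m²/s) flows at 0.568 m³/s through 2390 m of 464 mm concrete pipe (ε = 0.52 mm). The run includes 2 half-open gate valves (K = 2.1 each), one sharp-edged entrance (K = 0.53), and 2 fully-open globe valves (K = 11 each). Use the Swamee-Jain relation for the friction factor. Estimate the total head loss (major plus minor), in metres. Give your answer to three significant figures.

V = 4Q/(πD²) = 3.359 m/s; V²/2g = 0.5751 m
Re = 1.97×10^6, ε/D = 0.00112 → f = 0.02039 (Swamee-Jain)
Major: h_f = f(L/D)·V²/2g = 0.02039·5151·0.5751 = 60.41 m
Minor: ΣK = 26.7; h_m = ΣK·V²/2g = 15.37 m
Total H_L = 60.41 + 15.37 = 75.78 m

H_L ≈ 75.8 m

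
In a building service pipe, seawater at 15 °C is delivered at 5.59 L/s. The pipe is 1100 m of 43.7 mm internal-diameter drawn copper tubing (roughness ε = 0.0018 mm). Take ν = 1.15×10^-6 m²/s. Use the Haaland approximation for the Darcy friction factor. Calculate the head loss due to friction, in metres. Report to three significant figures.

V = 4Q/(πD²) = 4·0.00559/(π·0.0437²) = 3.727 m/s
Re = VD/ν = 3.727·0.0437/1.15×10^-6 = 1.42×10^5 → turbulent
ε/D = 0.0018/43.7 = 4.12×10^-5
Haaland: f = 0.01681
h_f = f(L/D)V²/(2g) = 0.01681·(1100/0.0437)·3.727²/(2·9.81) = 299.6 m

h_f ≈ 300 m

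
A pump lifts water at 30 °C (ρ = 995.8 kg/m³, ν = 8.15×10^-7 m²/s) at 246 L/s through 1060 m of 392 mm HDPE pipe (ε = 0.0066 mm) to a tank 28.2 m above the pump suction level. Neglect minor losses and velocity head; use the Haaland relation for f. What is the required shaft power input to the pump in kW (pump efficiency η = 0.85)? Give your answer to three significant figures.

V = 4Q/(πD²) = 2.038 m/s; Re = 9.80×10^5; ε/D = 1.68×10^-5; f = 0.01193
h_f = f(L/D)V²/2g = 6.834 m
Total head H = z + h_f = 28.2 + 6.834 = 35.03 m
P_hyd = ρgQH = 995.8·9.81·0.246·35.03 = 84.19 kW
P_shaft = P_hyd/η = 84.19/0.85 = 99.05 kW

P_shaft ≈ 99.0 kW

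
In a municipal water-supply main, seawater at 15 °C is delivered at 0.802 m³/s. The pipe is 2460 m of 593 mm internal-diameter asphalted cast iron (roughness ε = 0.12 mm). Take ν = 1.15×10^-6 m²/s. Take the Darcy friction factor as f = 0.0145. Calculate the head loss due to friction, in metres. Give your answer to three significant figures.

V = 4Q/(πD²) = 4·0.802/(π·0.593²) = 2.904 m/s
h_f = f(L/D)V²/(2g) = 0.01450·(2460/0.593)·2.904²/(2·9.81) = 25.85 m

h_f ≈ 25.9 m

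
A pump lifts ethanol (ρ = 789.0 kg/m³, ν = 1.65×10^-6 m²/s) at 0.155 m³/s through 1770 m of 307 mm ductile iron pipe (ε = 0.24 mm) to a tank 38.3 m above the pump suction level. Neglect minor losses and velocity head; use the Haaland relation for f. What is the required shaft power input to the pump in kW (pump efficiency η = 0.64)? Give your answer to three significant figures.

V = 4Q/(πD²) = 2.094 m/s; Re = 3.90×10^5; ε/D = 7.82×10^-4; f = 0.01933
h_f = f(L/D)V²/2g = 24.91 m
Total head H = z + h_f = 38.3 + 24.91 = 63.21 m
P_hyd = ρgQH = 789.0·9.81·0.155·63.21 = 75.83 kW
P_shaft = P_hyd/η = 75.83/0.64 = 118.5 kW

P_shaft ≈ 118 kW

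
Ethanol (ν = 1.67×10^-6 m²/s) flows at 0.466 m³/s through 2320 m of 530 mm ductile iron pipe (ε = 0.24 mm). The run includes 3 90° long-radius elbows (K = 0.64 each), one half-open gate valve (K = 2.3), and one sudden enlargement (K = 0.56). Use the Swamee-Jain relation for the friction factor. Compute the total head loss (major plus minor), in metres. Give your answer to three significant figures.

H_L ≈ 18.2 m

V = 4Q/(πD²) = 2.112 m/s; V²/2g = 0.2274 m
Re = 6.70×10^5, ε/D = 4.53×10^-4 → f = 0.01723 (Swamee-Jain)
Major: h_f = f(L/D)·V²/2g = 0.01723·4377·0.2274 = 17.15 m
Minor: ΣK = 4.78; h_m = ΣK·V²/2g = 1.087 m
Total H_L = 17.15 + 1.087 = 18.24 m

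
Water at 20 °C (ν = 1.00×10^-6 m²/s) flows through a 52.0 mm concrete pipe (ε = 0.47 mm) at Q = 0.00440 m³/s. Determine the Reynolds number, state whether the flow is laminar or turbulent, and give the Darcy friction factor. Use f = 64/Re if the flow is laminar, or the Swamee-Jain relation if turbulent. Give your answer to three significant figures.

Re ≈ 1.08×10^5; turbulent; f ≈ 0.0375

V = 4Q/(πD²) = 2.072 m/s
Re = VD/ν = 2.072·0.0520/1.00×10^-6 = 1.08×10^5
Re > 4000 → turbulent; ε/D = 0.00904
Swamee-Jain: f = 0.03747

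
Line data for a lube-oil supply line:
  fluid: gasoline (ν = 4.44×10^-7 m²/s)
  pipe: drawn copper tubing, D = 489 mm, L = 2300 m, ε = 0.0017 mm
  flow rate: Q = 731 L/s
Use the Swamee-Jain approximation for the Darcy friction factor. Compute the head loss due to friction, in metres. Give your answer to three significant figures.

V = 4Q/(πD²) = 4·0.731/(π·0.489²) = 3.892 m/s
Re = VD/ν = 3.892·0.489/4.44×10^-7 = 4.29×10^6 → turbulent
ε/D = 0.0017/489 = 3.48×10^-6
Swamee-Jain: f = 0.009432
h_f = f(L/D)V²/(2g) = 0.009432·(2300/0.489)·3.892²/(2·9.81) = 34.26 m

h_f ≈ 34.3 m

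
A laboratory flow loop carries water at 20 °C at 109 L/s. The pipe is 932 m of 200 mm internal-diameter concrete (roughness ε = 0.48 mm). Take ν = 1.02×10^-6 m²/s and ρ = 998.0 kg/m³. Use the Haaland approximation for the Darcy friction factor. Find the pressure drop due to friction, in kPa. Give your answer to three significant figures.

V = 4Q/(πD²) = 4·0.109/(π·0.200²) = 3.470 m/s
Re = VD/ν = 3.470·0.200/1.02×10^-6 = 6.80×10^5 → turbulent
ε/D = 0.48/200 = 0.00240
Haaland: f = 0.02486
h_f = f(L/D)V²/(2g) = 0.02486·(932/0.200)·3.470²/(2·9.81) = 71.07 m
Δp = ρg·h_f = 998.0·9.81·71.07 = 695.8 kPa

Δp ≈ 696 kPa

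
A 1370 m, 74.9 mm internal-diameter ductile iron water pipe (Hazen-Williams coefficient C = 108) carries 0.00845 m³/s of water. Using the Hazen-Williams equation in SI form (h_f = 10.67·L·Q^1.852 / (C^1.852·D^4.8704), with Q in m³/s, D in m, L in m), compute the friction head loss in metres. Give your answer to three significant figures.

h_f ≈ 110 m

h_f = 10.67·1370·0.00845^1.852 / (108^1.852·0.0749^4.8704) = 110.0 m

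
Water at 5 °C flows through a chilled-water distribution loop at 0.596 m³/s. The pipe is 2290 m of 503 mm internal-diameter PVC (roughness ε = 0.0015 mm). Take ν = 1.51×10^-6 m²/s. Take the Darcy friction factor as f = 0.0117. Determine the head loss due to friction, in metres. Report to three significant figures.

h_f ≈ 24.4 m

V = 4Q/(πD²) = 4·0.596/(π·0.503²) = 2.999 m/s
h_f = f(L/D)V²/(2g) = 0.01170·(2290/0.503)·2.999²/(2·9.81) = 24.42 m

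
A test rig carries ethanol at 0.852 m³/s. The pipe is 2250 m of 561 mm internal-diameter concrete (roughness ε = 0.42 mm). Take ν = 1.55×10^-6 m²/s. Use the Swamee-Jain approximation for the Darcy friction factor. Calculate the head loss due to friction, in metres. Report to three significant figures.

V = 4Q/(πD²) = 4·0.852/(π·0.561²) = 3.447 m/s
Re = VD/ν = 3.447·0.561/1.55×10^-6 = 1.25×10^6 → turbulent
ε/D = 0.42/561 = 7.49×10^-4
Swamee-Jain: f = 0.01871
h_f = f(L/D)V²/(2g) = 0.01871·(2250/0.561)·3.447²/(2·9.81) = 45.44 m

h_f ≈ 45.4 m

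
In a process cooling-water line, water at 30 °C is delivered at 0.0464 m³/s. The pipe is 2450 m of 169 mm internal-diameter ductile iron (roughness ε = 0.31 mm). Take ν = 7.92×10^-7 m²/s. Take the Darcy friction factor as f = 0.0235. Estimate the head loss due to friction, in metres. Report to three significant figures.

h_f ≈ 74.3 m

V = 4Q/(πD²) = 4·0.0464/(π·0.169²) = 2.068 m/s
h_f = f(L/D)V²/(2g) = 0.02350·(2450/0.169)·2.068²/(2·9.81) = 74.29 m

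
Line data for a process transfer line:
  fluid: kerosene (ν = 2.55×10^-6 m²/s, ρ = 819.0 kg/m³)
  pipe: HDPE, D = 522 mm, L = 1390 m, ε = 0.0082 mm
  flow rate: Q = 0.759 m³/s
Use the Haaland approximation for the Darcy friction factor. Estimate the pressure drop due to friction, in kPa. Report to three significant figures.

Δp ≈ 171 kPa

V = 4Q/(πD²) = 4·0.759/(π·0.522²) = 3.547 m/s
Re = VD/ν = 3.547·0.522/2.55×10^-6 = 7.26×10^5 → turbulent
ε/D = 0.0082/522 = 1.57×10^-5
Haaland: f = 0.01247
h_f = f(L/D)V²/(2g) = 0.01247·(1390/0.522)·3.547²/(2·9.81) = 21.29 m
Δp = ρg·h_f = 819.0·9.81·21.29 = 171.0 kPa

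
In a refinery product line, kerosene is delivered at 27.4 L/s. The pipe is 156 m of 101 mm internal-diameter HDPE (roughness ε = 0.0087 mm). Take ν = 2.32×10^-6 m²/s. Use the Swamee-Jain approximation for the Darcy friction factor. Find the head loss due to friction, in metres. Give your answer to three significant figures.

V = 4Q/(πD²) = 4·0.0274/(π·0.101²) = 3.420 m/s
Re = VD/ν = 3.420·0.101/2.32×10^-6 = 1.49×10^5 → turbulent
ε/D = 0.0087/101 = 8.61×10^-5
Swamee-Jain: f = 0.01710
h_f = f(L/D)V²/(2g) = 0.01710·(156/0.101)·3.420²/(2·9.81) = 15.75 m

h_f ≈ 15.7 m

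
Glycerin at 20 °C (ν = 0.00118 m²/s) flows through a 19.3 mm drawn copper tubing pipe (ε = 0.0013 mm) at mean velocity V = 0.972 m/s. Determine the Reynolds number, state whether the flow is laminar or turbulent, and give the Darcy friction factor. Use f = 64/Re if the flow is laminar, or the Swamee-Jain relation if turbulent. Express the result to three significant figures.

Re = VD/ν = 0.9720·0.0193/0.00118 = 15.9
Re < 2300 → laminar → f = 64/Re = 4.026

Re ≈ 15.9; laminar; f = 64/Re ≈ 4.03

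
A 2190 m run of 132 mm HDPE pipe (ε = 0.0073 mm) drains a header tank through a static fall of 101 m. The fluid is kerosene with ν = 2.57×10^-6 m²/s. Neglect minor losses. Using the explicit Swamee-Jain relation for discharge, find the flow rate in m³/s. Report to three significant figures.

Swamee-Jain (Type II): Q = -0.965·√(gD⁵h_f/L)·ln[ε/(3.7D) + √(3.17ν²L/(gD³h_f))]
√(gD⁵h_f/L) = √(9.81·0.132⁵·101/2190) = 0.004258
ε/(3.7D) = 1.49×10^-5; √(3.17ν²L/(gD³h_f)) = 1.42×10^-4
Q = -0.965·0.004258·ln(1.568×10^-4) = 0.03600 m³/s
Check: V = 2.63 m/s, Re = 1.35×10^5, f = 0.01718, h_f = 101 m ≈ 101 m ✓

Q ≈ 0.0360 m³/s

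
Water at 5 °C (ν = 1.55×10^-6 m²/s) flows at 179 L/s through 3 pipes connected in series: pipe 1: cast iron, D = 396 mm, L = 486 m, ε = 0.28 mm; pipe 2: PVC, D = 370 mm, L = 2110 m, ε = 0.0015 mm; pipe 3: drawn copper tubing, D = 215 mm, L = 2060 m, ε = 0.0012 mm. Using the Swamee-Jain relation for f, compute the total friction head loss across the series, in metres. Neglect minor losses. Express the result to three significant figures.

H ≈ 162 m

Pipe 1: V = 1.453 m/s, Re = 3.71×10^5, ε/D = 7.07×10^-4, f = 0.01921, h_1 = f(L/D)V²/2g = 2.538 m
Pipe 2: V = 1.665 m/s, Re = 3.97×10^5, ε/D = 4.05×10^-6, f = 0.01370, h_2 = f(L/D)V²/2g = 11.04 m
Pipe 3: V = 4.930 m/s, Re = 6.84×10^5, ε/D = 5.58×10^-6, f = 0.01250, h_3 = f(L/D)V²/2g = 148.4 m
Series → Q common, losses add: H = Σh = 161.9 m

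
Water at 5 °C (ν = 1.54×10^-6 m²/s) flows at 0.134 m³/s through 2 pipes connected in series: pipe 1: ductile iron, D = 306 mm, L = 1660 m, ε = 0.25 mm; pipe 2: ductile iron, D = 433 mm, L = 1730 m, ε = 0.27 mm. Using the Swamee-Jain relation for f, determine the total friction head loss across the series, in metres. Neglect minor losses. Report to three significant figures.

Pipe 1: V = 1.822 m/s, Re = 3.62×10^5, ε/D = 8.17×10^-4, f = 0.01977, h_1 = f(L/D)V²/2g = 18.15 m
Pipe 2: V = 0.9100 m/s, Re = 2.56×10^5, ε/D = 6.24×10^-4, f = 0.01920, h_2 = f(L/D)V²/2g = 3.238 m
Series → Q common, losses add: H = Σh = 21.38 m

H ≈ 21.4 m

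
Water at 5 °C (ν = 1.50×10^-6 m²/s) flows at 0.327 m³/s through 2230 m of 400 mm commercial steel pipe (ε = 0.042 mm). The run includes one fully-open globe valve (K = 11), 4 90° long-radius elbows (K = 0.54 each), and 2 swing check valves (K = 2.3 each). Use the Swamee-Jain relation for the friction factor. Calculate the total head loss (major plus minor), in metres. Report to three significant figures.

H_L ≈ 33.1 m

V = 4Q/(πD²) = 2.602 m/s; V²/2g = 0.3451 m
Re = 6.94×10^5, ε/D = 1.05×10^-4 → f = 0.01403 (Swamee-Jain)
Major: h_f = f(L/D)·V²/2g = 0.01403·5575·0.3451 = 27.00 m
Minor: ΣK = 17.8; h_m = ΣK·V²/2g = 6.129 m
Total H_L = 27.00 + 6.129 = 33.13 m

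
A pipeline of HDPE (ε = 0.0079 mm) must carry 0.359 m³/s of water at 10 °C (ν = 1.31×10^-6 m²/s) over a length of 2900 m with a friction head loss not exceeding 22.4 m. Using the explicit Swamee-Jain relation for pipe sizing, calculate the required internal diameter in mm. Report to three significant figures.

Swamee-Jain (Type III): D = 0.66·[ε^1.25·(LQ²/(gh_f))^4.75 + ν·Q^9.4·(L/(gh_f))^5.2]^0.04
LQ²/(gh_f) = 1.701; L/(gh_f) = 13.20
Term 1 = ε^1.25·(…)^4.75 = 5.22×10^-6; Term 2 = ν·Q^9.4·(…)^5.2 = 5.78×10^-5
D = 0.66·(5.22×10^-6 + 5.78×10^-5)^0.04 = 0.4482 m = 448 mm
Check: V = 2.27 m/s, Re = 7.78×10^5, f = 0.01248, h_f = 21.3 m ≈ 22.4 m ✓

D ≈ 448 mm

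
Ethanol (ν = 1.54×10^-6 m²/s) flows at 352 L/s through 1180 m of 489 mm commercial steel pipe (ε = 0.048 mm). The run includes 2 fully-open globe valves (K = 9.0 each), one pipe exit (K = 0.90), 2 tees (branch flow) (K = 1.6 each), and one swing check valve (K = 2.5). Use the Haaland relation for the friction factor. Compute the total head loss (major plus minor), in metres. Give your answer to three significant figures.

V = 4Q/(πD²) = 1.874 m/s; V²/2g = 0.1790 m
Re = 5.95×10^5, ε/D = 9.82×10^-5 → f = 0.01397 (Haaland)
Major: h_f = f(L/D)·V²/2g = 0.01397·2413·0.1790 = 6.035 m
Minor: ΣK = 24.6; h_m = ΣK·V²/2g = 4.405 m
Total H_L = 6.035 + 4.405 = 10.44 m

H_L ≈ 10.4 m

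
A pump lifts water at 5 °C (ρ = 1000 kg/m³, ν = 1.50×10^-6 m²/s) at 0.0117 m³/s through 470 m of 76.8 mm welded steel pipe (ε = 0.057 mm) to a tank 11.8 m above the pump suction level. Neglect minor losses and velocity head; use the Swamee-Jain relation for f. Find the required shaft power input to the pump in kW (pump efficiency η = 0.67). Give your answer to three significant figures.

V = 4Q/(πD²) = 2.526 m/s; Re = 1.29×10^5; ε/D = 7.42×10^-4; f = 0.02085
h_f = f(L/D)V²/2g = 41.49 m
Total head H = z + h_f = 11.8 + 41.49 = 53.29 m
P_hyd = ρgQH = 1000·9.81·0.0117·53.29 = 6.116 kW
P_shaft = P_hyd/η = 6.116/0.67 = 9.128 kW

P_shaft ≈ 9.13 kW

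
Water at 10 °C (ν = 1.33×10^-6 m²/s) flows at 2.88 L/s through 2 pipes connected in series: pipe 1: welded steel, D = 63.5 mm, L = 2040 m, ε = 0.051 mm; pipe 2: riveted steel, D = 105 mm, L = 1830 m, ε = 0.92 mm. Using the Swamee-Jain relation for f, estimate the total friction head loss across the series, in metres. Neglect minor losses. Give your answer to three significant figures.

Pipe 1: V = 0.9094 m/s, Re = 4.34×10^4, ε/D = 8.03×10^-4, f = 0.02410, h_1 = f(L/D)V²/2g = 32.64 m
Pipe 2: V = 0.3326 m/s, Re = 2.63×10^4, ε/D = 0.00876, f = 0.03916, h_2 = f(L/D)V²/2g = 3.848 m
Series → Q common, losses add: H = Σh = 36.49 m

H ≈ 36.5 m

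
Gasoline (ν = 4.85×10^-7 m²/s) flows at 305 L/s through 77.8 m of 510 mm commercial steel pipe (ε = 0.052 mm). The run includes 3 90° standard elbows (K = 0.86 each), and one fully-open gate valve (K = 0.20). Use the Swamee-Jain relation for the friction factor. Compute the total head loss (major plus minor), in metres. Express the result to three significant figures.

V = 4Q/(πD²) = 1.493 m/s; V²/2g = 0.1136 m
Re = 1.57×10^6, ε/D = 1.02×10^-4 → f = 0.01310 (Swamee-Jain)
Major: h_f = f(L/D)·V²/2g = 0.01310·152.5·0.1136 = 0.2270 m
Minor: ΣK = 2.78; h_m = ΣK·V²/2g = 0.3159 m
Total H_L = 0.2270 + 0.3159 = 0.5429 m

H_L ≈ 0.543 m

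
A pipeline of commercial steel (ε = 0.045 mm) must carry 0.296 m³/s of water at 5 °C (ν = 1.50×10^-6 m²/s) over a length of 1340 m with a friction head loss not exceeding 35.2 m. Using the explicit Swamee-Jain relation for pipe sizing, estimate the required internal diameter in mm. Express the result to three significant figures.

D ≈ 334 mm

Swamee-Jain (Type III): D = 0.66·[ε^1.25·(LQ²/(gh_f))^4.75 + ν·Q^9.4·(L/(gh_f))^5.2]^0.04
LQ²/(gh_f) = 0.3400; L/(gh_f) = 3.881
Term 1 = ε^1.25·(…)^4.75 = 2.19×10^-8; Term 2 = ν·Q^9.4·(…)^5.2 = 1.86×10^-8
D = 0.66·(2.19×10^-8 + 1.86×10^-8)^0.04 = 0.3341 m = 334 mm
Check: V = 3.38 m/s, Re = 7.52×10^5, f = 0.01430, h_f = 33.3 m ≈ 35.2 m ✓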